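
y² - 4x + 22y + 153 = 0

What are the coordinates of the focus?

Only y is squared. Complete the square in y: (y + 11)² = 4(x - 8).
Vertex (8, -11); 4p = 4 so p = 1. Opens right.
Focus is p units from the vertex along the axis: (h + p, k).

(9, -11)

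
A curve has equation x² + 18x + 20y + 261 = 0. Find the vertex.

Only x is squared. Complete the square in x: (x + 9)² = -20(y + 9).
Vertex (-9, -9); 4p = -20 so p = -5. Opens down.

(-9, -9)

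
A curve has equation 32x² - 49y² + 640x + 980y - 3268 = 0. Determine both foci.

(-19, 10) and (-1, 10)

Group the x- and y-terms: 32(x² + 20x) -49(y² - 20y) = 3268
Complete the square in x and y: 32(x + 10)² -49(y - 10)² = 3268 + 3200 - 4900 = 1568
Dividing both sides by 1568: (x + 10)²/49 - (y - 10)²/32 = 1
Hyperbola, center (-10, 10), transverse axis horizontal; a² = 49, b² = 32.
c² = a² + b² = 49 + 32 = 81, so c = 9.
Foci lie on the horizontal axis through the center: (h ± c, k).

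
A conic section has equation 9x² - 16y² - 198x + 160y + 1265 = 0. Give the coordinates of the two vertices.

9(x² - 22x) -16(y² - 10y) = -1265
Complete the square in x and y: 9(x - 11)² -16(y - 5)² = -1265 + 1089 - 400 = -576
Dividing both sides by -576: (y - 5)²/36 - (x - 11)²/64 = 1
Hyperbola, center (11, 5), transverse axis vertical; a² = 36, b² = 64.
a = 6. Vertices at (h, k ± a).

(11, -1) and (11, 11)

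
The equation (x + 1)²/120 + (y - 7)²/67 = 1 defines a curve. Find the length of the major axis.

Center (-1, 7). The larger denominator 120 sits under the x-term, so the major axis is horizontal; a² = 120, b² = 67.
a² = 120 so a = 2√30; the major axis has length 2a = 4√30.

4√30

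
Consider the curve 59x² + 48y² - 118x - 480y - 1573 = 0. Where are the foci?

59(x² - 2x) + 48(y² - 10y) = 1573
59(x - 1)² + 48(y - 5)² = 1573 + 59 + 1200 = 2832
Divide through by 2832 to get (x - 1)²/48 + (y - 5)²/59 = 1.
Ellipse, center (1, 5), major axis vertical; a² = 59, b² = 48.
c² = a² - b² = 59 - 48 = 11, so c = √11.
Foci lie on the vertical axis through the center: (h, k ± c).

(1, 5 - √11) and (1, 5 + √11)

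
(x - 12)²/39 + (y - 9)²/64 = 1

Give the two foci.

Center (12, 9). The larger denominator 64 sits under the y-term, so the major axis is vertical; a² = 64, b² = 39.
c² = a² - b² = 64 - 39 = 25, so c = 5.
Foci lie on the vertical axis through the center: (h, k ± c).

(12, 4) and (12, 14)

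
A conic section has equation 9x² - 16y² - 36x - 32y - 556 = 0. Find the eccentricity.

e = 5/4

Group the x- and y-terms: 9(x² - 4x) -16(y² + 2y) = 556
Completing the square gives 9(x - 2)² -16(y + 1)² = 556 + 36 - 16 = 576.
Divide by 576: (x - 2)²/64 - (y + 1)²/36 = 1
Hyperbola, center (2, -1), transverse axis horizontal; a² = 64, b² = 36.
c² = a² + b² = 100, so c = 10.
e = c/a = 10/8 = 5/4.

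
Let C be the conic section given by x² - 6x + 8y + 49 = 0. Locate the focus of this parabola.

(3, -7)

Only x is squared. Complete the square in x: (x - 3)² = -8(y + 5).
Vertex (3, -5); 4p = -8 so p = -2. Opens down.
Focus is p units from the vertex along the axis: (h, k + p).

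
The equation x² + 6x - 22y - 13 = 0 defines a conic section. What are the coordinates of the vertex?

(-3, -1)

Only x is squared. Complete the square in x: (x + 3)² = 22(y + 1).
Vertex (-3, -1); 4p = 22 so p = 11/2. Opens up.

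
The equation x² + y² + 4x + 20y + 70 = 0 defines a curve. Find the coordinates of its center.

Group the x- and y-terms: (x² + 4x) + (y² + 20y) = -70
Completing the square gives (x + 2)² + (y + 10)² = -70 + 4 + 100 = 34.
So (x + 2)² + (y + 10)² = 34.
Circle centered at (-2, -10) with r² = 34.

(-2, -10)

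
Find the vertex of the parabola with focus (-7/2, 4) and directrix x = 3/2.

The vertex is the midpoint between the focus and the directrix along the axis of symmetry.
Axis is horizontal (directrix is vertical). Vertex x-coordinate = (-7/2 + 3/2)/2 = -1; y-coordinate = 4.

(-1, 4)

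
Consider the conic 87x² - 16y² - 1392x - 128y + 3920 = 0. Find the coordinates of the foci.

(8 - √103, -4) and (8 + √103, -4)

Group the x- and y-terms: 87(x² - 16x) -16(y² + 8y) = -3920
Complete the square in x and y: 87(x - 8)² -16(y + 4)² = -3920 + 5568 - 256 = 1392
Divide through by 1392 to get (x - 8)²/16 - (y + 4)²/87 = 1.
Hyperbola, center (8, -4), transverse axis horizontal; a² = 16, b² = 87.
c² = a² + b² = 16 + 87 = 103, so c = √103.
Foci lie on the horizontal axis through the center: (h ± c, k).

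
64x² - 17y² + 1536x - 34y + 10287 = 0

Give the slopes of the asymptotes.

8√17/17 and -8√17/17

Rearranging, 64(x² + 24x) -17(y² + 2y) = -10287.
Completing the square gives 64(x + 12)² -17(y + 1)² = -10287 + 9216 - 17 = -1088.
Divide by -1088: (y + 1)²/64 - (x + 12)²/17 = 1
Hyperbola, center (-12, -1), transverse axis vertical; a² = 64, b² = 17.
For a vertical hyperbola the asymptotes have slope ±a/b.
Here that is ±8/√17 = ±8√17/17.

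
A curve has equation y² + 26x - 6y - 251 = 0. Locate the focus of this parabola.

Only y is squared. Complete the square in y: (y - 3)² = -26(x - 10).
Vertex (10, 3); 4p = -26 so p = -13/2. Opens left.
Focus is p units from the vertex along the axis: (h + p, k).

(7/2, 3)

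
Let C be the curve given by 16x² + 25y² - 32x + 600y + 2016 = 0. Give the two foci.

(-5, -12) and (7, -12)

Collect terms: 16(x² - 2x) + 25(y² + 24y) = -2016
Complete the square in x and y: 16(x - 1)² + 25(y + 12)² = -2016 + 16 + 3600 = 1600
Divide by 1600: (x - 1)²/100 + (y + 12)²/64 = 1
Ellipse, center (1, -12), major axis horizontal; a² = 100, b² = 64.
c² = a² - b² = 100 - 64 = 36, so c = 6.
Foci lie on the horizontal axis through the center: (h ± c, k).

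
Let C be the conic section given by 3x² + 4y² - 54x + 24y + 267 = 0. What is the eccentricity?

e = 1/2

Group the x- and y-terms: 3(x² - 18x) + 4(y² + 6y) = -267
Complete the square: 3(x - 9)² + 4(y + 3)² = -267 + 243 + 36 = 12
Divide through by 12 to get (x - 9)²/4 + (y + 3)²/3 = 1.
Ellipse, center (9, -3), major axis horizontal; a² = 4, b² = 3.
c² = a² - b² = 1, so c = 1.
e = c/a = 1/2.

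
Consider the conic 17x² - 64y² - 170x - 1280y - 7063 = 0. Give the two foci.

Collect terms: 17(x² - 10x) -64(y² + 20y) = 7063
Complete the square in x and y: 17(x - 5)² -64(y + 10)² = 7063 + 425 - 6400 = 1088
Divide through by 1088 to get (x - 5)²/64 - (y + 10)²/17 = 1.
Hyperbola, center (5, -10), transverse axis horizontal; a² = 64, b² = 17.
c² = a² + b² = 64 + 17 = 81, so c = 9.
Foci lie on the horizontal axis through the center: (h ± c, k).

(-4, -10) and (14, -10)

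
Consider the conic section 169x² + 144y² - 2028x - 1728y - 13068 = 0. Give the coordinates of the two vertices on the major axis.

(6, -7) and (6, 19)

Collect terms: 169(x² - 12x) + 144(y² - 12y) = 13068
Completing the square gives 169(x - 6)² + 144(y - 6)² = 13068 + 6084 + 5184 = 24336.
Divide by 24336: (x - 6)²/144 + (y - 6)²/169 = 1
Ellipse, center (6, 6), major axis vertical; a² = 169, b² = 144.
a = 13. Vertices at (h, k ± a).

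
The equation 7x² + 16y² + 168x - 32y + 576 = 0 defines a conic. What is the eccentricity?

Group the x- and y-terms: 7(x² + 24x) + 16(y² - 2y) = -576
Complete the square: 7(x + 12)² + 16(y - 1)² = -576 + 1008 + 16 = 448
Divide through by 448 to get (x + 12)²/64 + (y - 1)²/28 = 1.
Ellipse, center (-12, 1), major axis horizontal; a² = 64, b² = 28.
c² = a² - b² = 36, so c = 6.
e = c/a = 6/8 = 3/4.

e = 3/4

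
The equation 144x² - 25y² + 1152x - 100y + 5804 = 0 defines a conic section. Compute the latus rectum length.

25/6

Group the x- and y-terms: 144(x² + 8x) -25(y² + 4y) = -5804
Completing the square gives 144(x + 4)² -25(y + 2)² = -5804 + 2304 - 100 = -3600.
Divide by -3600: (y + 2)²/144 - (x + 4)²/25 = 1
Hyperbola, center (-4, -2), transverse axis vertical; a² = 144, b² = 25.
Latus rectum length = 2b²/a = 2·25/12 = 25/6.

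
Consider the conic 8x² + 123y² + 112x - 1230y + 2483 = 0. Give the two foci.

Group the x- and y-terms: 8(x² + 14x) + 123(y² - 10y) = -2483
Completing the square gives 8(x + 7)² + 123(y - 5)² = -2483 + 392 + 3075 = 984.
Dividing both sides by 984: (x + 7)²/123 + (y - 5)²/8 = 1
Ellipse, center (-7, 5), major axis horizontal; a² = 123, b² = 8.
c² = a² - b² = 123 - 8 = 115, so c = √115.
Foci lie on the horizontal axis through the center: (h ± c, k).

(-7 - √115, 5) and (-7 + √115, 5)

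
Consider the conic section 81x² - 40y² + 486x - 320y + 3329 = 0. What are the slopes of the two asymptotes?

9√10/20 and -9√10/20

Rearranging, 81(x² + 6x) -40(y² + 8y) = -3329.
81(x + 3)² -40(y + 4)² = -3329 + 729 - 640 = -3240
Divide by -3240: (y + 4)²/81 - (x + 3)²/40 = 1
Hyperbola, center (-3, -4), transverse axis vertical; a² = 81, b² = 40.
For a vertical hyperbola the asymptotes have slope ±a/b.
Here that is ±9/2√10 = ±9√10/20.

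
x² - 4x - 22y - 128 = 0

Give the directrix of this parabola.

y = -23/2

Only x is squared. Complete the square in x: (x - 2)² = 22(y + 6).
Vertex (2, -6); 4p = 22 so p = 11/2. Opens up.
Directrix is the horizontal line y = k − p = -6 − (11/2) = -23/2.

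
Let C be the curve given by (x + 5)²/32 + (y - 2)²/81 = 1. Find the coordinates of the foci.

(-5, -5) and (-5, 9)

Center (-5, 2). The larger denominator 81 sits under the y-term, so the major axis is vertical; a² = 81, b² = 32.
c² = a² - b² = 81 - 32 = 49, so c = 7.
Foci lie on the vertical axis through the center: (h, k ± c).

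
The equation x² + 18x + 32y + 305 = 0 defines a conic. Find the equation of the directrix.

y = 1

Only x is squared. Complete the square in x: (x + 9)² = -32(y + 7).
Vertex (-9, -7); 4p = -32 so p = -8. Opens down.
Directrix is the horizontal line y = k − p = -7 − (-8) = 1.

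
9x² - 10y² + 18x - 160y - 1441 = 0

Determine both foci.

(-1 - 3√19, -8) and (-1 + 3√19, -8)

Group: 9(x² + 2x) -10(y² + 16y) = 1441
Complete the square in x and y: 9(x + 1)² -10(y + 8)² = 1441 + 9 - 640 = 810
Divide by 810: (x + 1)²/90 - (y + 8)²/81 = 1
Hyperbola, center (-1, -8), transverse axis horizontal; a² = 90, b² = 81.
c² = a² + b² = 90 + 81 = 171, so c = 3√19.
Foci lie on the horizontal axis through the center: (h ± c, k).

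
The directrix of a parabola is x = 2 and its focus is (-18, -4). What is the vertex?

The vertex is the midpoint between the focus and the directrix along the axis of symmetry.
Axis is horizontal (directrix is vertical). Vertex x-coordinate = (-18 + 2)/2 = -8; y-coordinate = -4.

(-8, -4)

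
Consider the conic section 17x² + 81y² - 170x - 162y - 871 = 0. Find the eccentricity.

Group the x- and y-terms: 17(x² - 10x) + 81(y² - 2y) = 871
Complete the square in x and y: 17(x - 5)² + 81(y - 1)² = 871 + 425 + 81 = 1377
Divide by 1377: (x - 5)²/81 + (y - 1)²/17 = 1
Ellipse, center (5, 1), major axis horizontal; a² = 81, b² = 17.
c² = a² - b² = 64, so c = 8.
e = c/a = 8/9.

e = 8/9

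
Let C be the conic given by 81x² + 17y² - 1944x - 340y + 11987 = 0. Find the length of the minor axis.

2√17

81(x² - 24x) + 17(y² - 20y) = -11987
Complete the square in x and y: 81(x - 12)² + 17(y - 10)² = -11987 + 11664 + 1700 = 1377
Divide through by 1377 to get (x - 12)²/17 + (y - 10)²/81 = 1.
Ellipse, center (12, 10), major axis vertical; a² = 81, b² = 17.
b² = 17 so b = √17; the minor axis has length 2b = 2√17.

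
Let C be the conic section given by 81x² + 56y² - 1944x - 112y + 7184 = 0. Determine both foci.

Collect terms: 81(x² - 24x) + 56(y² - 2y) = -7184
Complete the square: 81(x - 12)² + 56(y - 1)² = -7184 + 11664 + 56 = 4536
Divide by 4536: (x - 12)²/56 + (y - 1)²/81 = 1
Ellipse, center (12, 1), major axis vertical; a² = 81, b² = 56.
c² = a² - b² = 81 - 56 = 25, so c = 5.
Foci lie on the vertical axis through the center: (h, k ± c).

(12, -4) and (12, 6)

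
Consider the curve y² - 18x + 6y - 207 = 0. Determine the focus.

Only y is squared. Complete the square in y: (y + 3)² = 18(x + 12).
Vertex (-12, -3); 4p = 18 so p = 9/2. Opens right.
Focus is p units from the vertex along the axis: (h + p, k).

(-15/2, -3)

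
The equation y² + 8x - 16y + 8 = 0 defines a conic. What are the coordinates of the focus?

(5, 8)

Only y is squared. Complete the square in y: (y - 8)² = -8(x - 7).
Vertex (7, 8); 4p = -8 so p = -2. Opens left.
Focus is p units from the vertex along the axis: (h + p, k).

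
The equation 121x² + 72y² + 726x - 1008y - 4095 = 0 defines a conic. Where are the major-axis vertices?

Rearranging, 121(x² + 6x) + 72(y² - 14y) = 4095.
Complete the square: 121(x + 3)² + 72(y - 7)² = 4095 + 1089 + 3528 = 8712
Dividing both sides by 8712: (x + 3)²/72 + (y - 7)²/121 = 1
Ellipse, center (-3, 7), major axis vertical; a² = 121, b² = 72.
a = 11. Vertices at (h, k ± a).

(-3, -4) and (-3, 18)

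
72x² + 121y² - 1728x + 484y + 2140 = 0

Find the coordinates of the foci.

(5, -2) and (19, -2)

Rearranging, 72(x² - 24x) + 121(y² + 4y) = -2140.
72(x - 12)² + 121(y + 2)² = -2140 + 10368 + 484 = 8712
Divide by 8712: (x - 12)²/121 + (y + 2)²/72 = 1
Ellipse, center (12, -2), major axis horizontal; a² = 121, b² = 72.
c² = a² - b² = 121 - 72 = 49, so c = 7.
Foci lie on the horizontal axis through the center: (h ± c, k).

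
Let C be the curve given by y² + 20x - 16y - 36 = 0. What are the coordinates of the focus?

Only y is squared. Complete the square in y: (y - 8)² = -20(x - 5).
Vertex (5, 8); 4p = -20 so p = -5. Opens left.
Focus is p units from the vertex along the axis: (h + p, k).

(0, 8)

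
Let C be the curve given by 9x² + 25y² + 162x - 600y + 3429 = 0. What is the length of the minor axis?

12

Group: 9(x² + 18x) + 25(y² - 24y) = -3429
Complete the square: 9(x + 9)² + 25(y - 12)² = -3429 + 729 + 3600 = 900
Dividing both sides by 900: (x + 9)²/100 + (y - 12)²/36 = 1
Ellipse, center (-9, 12), major axis horizontal; a² = 100, b² = 36.
b² = 36 so b = 6; the minor axis has length 2b = 12.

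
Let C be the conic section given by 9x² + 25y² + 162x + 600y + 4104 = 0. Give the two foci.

Group: 9(x² + 18x) + 25(y² + 24y) = -4104
Completing the square gives 9(x + 9)² + 25(y + 12)² = -4104 + 729 + 3600 = 225.
Divide through by 225 to get (x + 9)²/25 + (y + 12)²/9 = 1.
Ellipse, center (-9, -12), major axis horizontal; a² = 25, b² = 9.
c² = a² - b² = 25 - 9 = 16, so c = 4.
Foci lie on the horizontal axis through the center: (h ± c, k).

(-13, -12) and (-5, -12)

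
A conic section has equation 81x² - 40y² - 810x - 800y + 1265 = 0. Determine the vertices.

(5, -19) and (5, -1)

Rearranging, 81(x² - 10x) -40(y² + 20y) = -1265.
Completing the square gives 81(x - 5)² -40(y + 10)² = -1265 + 2025 - 4000 = -3240.
Dividing both sides by -3240: (y + 10)²/81 - (x - 5)²/40 = 1
Hyperbola, center (5, -10), transverse axis vertical; a² = 81, b² = 40.
a = 9. Vertices at (h, k ± a).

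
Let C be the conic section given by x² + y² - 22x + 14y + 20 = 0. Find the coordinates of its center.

(11, -7)

Rearranging, (x² - 22x) + (y² + 14y) = -20.
Complete the square: (x - 11)² + (y + 7)² = -20 + 121 + 49 = 150
So (x - 11)² + (y + 7)² = 150.
Circle centered at (11, -7) with r² = 150.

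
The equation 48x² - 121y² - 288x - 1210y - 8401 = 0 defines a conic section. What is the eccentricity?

e = 13/11

Rearranging, 48(x² - 6x) -121(y² + 10y) = 8401.
48(x - 3)² -121(y + 5)² = 8401 + 432 - 3025 = 5808
Dividing both sides by 5808: (x - 3)²/121 - (y + 5)²/48 = 1
Hyperbola, center (3, -5), transverse axis horizontal; a² = 121, b² = 48.
c² = a² + b² = 169, so c = 13.
e = c/a = 13/11.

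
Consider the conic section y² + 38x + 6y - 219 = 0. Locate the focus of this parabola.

Only y is squared. Complete the square in y: (y + 3)² = -38(x - 6).
Vertex (6, -3); 4p = -38 so p = -19/2. Opens left.
Focus is p units from the vertex along the axis: (h + p, k).

(-7/2, -3)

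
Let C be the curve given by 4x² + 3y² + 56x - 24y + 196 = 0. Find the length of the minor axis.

4√3

Rearranging, 4(x² + 14x) + 3(y² - 8y) = -196.
Completing the square gives 4(x + 7)² + 3(y - 4)² = -196 + 196 + 48 = 48.
Divide by 48: (x + 7)²/12 + (y - 4)²/16 = 1
Ellipse, center (-7, 4), major axis vertical; a² = 16, b² = 12.
b² = 12 so b = 2√3; the minor axis has length 2b = 4√3.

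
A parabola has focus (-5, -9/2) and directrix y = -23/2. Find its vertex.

The vertex is the midpoint between the focus and the directrix along the axis of symmetry.
Axis is vertical (directrix is horizontal). Vertex y-coordinate = (-9/2 + (-23/2))/2 = -8; x-coordinate = -5.

(-5, -8)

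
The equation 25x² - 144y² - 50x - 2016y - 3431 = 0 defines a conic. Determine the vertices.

Group: 25(x² - 2x) -144(y² + 14y) = 3431
Complete the square in x and y: 25(x - 1)² -144(y + 7)² = 3431 + 25 - 7056 = -3600
Divide through by -3600 to get (y + 7)²/25 - (x - 1)²/144 = 1.
Hyperbola, center (1, -7), transverse axis vertical; a² = 25, b² = 144.
a = 5. Vertices at (h, k ± a).

(1, -12) and (1, -2)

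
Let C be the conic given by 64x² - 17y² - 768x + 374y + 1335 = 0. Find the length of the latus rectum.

Collect terms: 64(x² - 12x) -17(y² - 22y) = -1335
Complete the square in x and y: 64(x - 6)² -17(y - 11)² = -1335 + 2304 - 2057 = -1088
Divide by -1088: (y - 11)²/64 - (x - 6)²/17 = 1
Hyperbola, center (6, 11), transverse axis vertical; a² = 64, b² = 17.
Latus rectum length = 2b²/a = 2·17/8 = 17/4.

17/4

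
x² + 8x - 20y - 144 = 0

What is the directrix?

Only x is squared. Complete the square in x: (x + 4)² = 20(y + 8).
Vertex (-4, -8); 4p = 20 so p = 5. Opens up.
Directrix is the horizontal line y = k − p = -8 − (5) = -13.

y = -13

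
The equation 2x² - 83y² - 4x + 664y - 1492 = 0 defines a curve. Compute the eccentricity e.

e = √7055/83

2(x² - 2x) -83(y² - 8y) = 1492
Complete the square: 2(x - 1)² -83(y - 4)² = 1492 + 2 - 1328 = 166
Divide through by 166 to get (x - 1)²/83 - (y - 4)²/2 = 1.
Hyperbola, center (1, 4), transverse axis horizontal; a² = 83, b² = 2.
c² = a² + b² = 85, so c = √85.
e = c/a = √85/√83 = √7055/83.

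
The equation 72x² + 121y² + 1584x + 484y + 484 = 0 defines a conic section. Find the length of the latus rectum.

Rearranging, 72(x² + 22x) + 121(y² + 4y) = -484.
72(x + 11)² + 121(y + 2)² = -484 + 8712 + 484 = 8712
Dividing both sides by 8712: (x + 11)²/121 + (y + 2)²/72 = 1
Ellipse, center (-11, -2), major axis horizontal; a² = 121, b² = 72.
Latus rectum length = 2b²/a = 2·72/11 = 144/11.

144/11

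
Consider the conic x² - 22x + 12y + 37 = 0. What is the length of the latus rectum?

12

Only x is squared. Complete the square in x: (x - 11)² = -12(y - 7).
Vertex (11, 7); 4p = -12 so p = -3. Opens down.
Latus rectum length = |4p| = 12.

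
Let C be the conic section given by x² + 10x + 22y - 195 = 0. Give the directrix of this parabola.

Only x is squared. Complete the square in x: (x + 5)² = -22(y - 10).
Vertex (-5, 10); 4p = -22 so p = -11/2. Opens down.
Directrix is the horizontal line y = k − p = 10 − (-11/2) = 31/2.

y = 31/2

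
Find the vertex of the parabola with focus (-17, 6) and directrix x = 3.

The vertex is the midpoint between the focus and the directrix along the axis of symmetry.
Axis is horizontal (directrix is vertical). Vertex x-coordinate = (-17 + 3)/2 = -7; y-coordinate = 6.

(-7, 6)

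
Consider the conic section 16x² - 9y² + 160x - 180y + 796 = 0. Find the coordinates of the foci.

(-5, -25) and (-5, 5)

Rearranging, 16(x² + 10x) -9(y² + 20y) = -796.
Complete the square in x and y: 16(x + 5)² -9(y + 10)² = -796 + 400 - 900 = -1296
Divide by -1296: (y + 10)²/144 - (x + 5)²/81 = 1
Hyperbola, center (-5, -10), transverse axis vertical; a² = 144, b² = 81.
c² = a² + b² = 144 + 81 = 225, so c = 15.
Foci lie on the vertical axis through the center: (h, k ± c).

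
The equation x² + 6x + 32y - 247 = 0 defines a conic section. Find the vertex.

(-3, 8)

Only x is squared. Complete the square in x: (x + 3)² = -32(y - 8).
Vertex (-3, 8); 4p = -32 so p = -8. Opens down.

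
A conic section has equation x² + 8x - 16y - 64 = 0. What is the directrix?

y = -9

Only x is squared. Complete the square in x: (x + 4)² = 16(y + 5).
Vertex (-4, -5); 4p = 16 so p = 4. Opens up.
Directrix is the horizontal line y = k − p = -5 − (4) = -9.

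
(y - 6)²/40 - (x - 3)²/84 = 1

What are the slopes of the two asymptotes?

√210/21 and -√210/21

Center (3, 6). The positive term is the y-term, so the transverse axis is vertical; a² = 40, b² = 84.
For a vertical hyperbola the asymptotes have slope ±a/b.
Here that is ±2√10/2√21 = ±√210/21.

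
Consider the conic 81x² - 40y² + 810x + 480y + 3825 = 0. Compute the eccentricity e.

Group: 81(x² + 10x) -40(y² - 12y) = -3825
Complete the square: 81(x + 5)² -40(y - 6)² = -3825 + 2025 - 1440 = -3240
Divide through by -3240 to get (y - 6)²/81 - (x + 5)²/40 = 1.
Hyperbola, center (-5, 6), transverse axis vertical; a² = 81, b² = 40.
c² = a² + b² = 121, so c = 11.
e = c/a = 11/9.

e = 11/9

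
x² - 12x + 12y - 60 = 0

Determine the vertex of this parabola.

(6, 8)

Only x is squared. Complete the square in x: (x - 6)² = -12(y - 8).
Vertex (6, 8); 4p = -12 so p = -3. Opens down.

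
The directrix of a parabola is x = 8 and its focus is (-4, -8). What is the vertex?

The vertex is the midpoint between the focus and the directrix along the axis of symmetry.
Axis is horizontal (directrix is vertical). Vertex x-coordinate = (-4 + 8)/2 = 2; y-coordinate = -8.

(2, -8)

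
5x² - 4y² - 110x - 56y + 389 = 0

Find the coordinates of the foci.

Collect terms: 5(x² - 22x) -4(y² + 14y) = -389
Complete the square: 5(x - 11)² -4(y + 7)² = -389 + 605 - 196 = 20
Dividing both sides by 20: (x - 11)²/4 - (y + 7)²/5 = 1
Hyperbola, center (11, -7), transverse axis horizontal; a² = 4, b² = 5.
c² = a² + b² = 4 + 5 = 9, so c = 3.
Foci lie on the horizontal axis through the center: (h ± c, k).

(8, -7) and (14, -7)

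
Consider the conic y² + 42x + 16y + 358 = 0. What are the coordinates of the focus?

Only y is squared. Complete the square in y: (y + 8)² = -42(x + 7).
Vertex (-7, -8); 4p = -42 so p = -21/2. Opens left.
Focus is p units from the vertex along the axis: (h + p, k).

(-35/2, -8)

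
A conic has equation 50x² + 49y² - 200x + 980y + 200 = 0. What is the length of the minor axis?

Group the x- and y-terms: 50(x² - 4x) + 49(y² + 20y) = -200
50(x - 2)² + 49(y + 10)² = -200 + 200 + 4900 = 4900
Divide by 4900: (x - 2)²/98 + (y + 10)²/100 = 1
Ellipse, center (2, -10), major axis vertical; a² = 100, b² = 98.
b² = 98 so b = 7√2; the minor axis has length 2b = 14√2.

14√2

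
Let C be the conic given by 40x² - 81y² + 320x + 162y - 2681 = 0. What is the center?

Group the x- and y-terms: 40(x² + 8x) -81(y² - 2y) = 2681
40(x + 4)² -81(y - 1)² = 2681 + 640 - 81 = 3240
Divide through by 3240 to get (x + 4)²/81 - (y - 1)²/40 = 1.
Hyperbola with center (-4, 1).

(-4, 1)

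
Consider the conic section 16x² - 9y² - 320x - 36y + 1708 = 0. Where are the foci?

(10, -7) and (10, 3)

Collect terms: 16(x² - 20x) -9(y² + 4y) = -1708
Complete the square: 16(x - 10)² -9(y + 2)² = -1708 + 1600 - 36 = -144
Dividing both sides by -144: (y + 2)²/16 - (x - 10)²/9 = 1
Hyperbola, center (10, -2), transverse axis vertical; a² = 16, b² = 9.
c² = a² + b² = 16 + 9 = 25, so c = 5.
Foci lie on the vertical axis through the center: (h, k ± c).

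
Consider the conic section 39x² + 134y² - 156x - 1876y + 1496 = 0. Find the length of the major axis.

2√134

Group the x- and y-terms: 39(x² - 4x) + 134(y² - 14y) = -1496
Complete the square in x and y: 39(x - 2)² + 134(y - 7)² = -1496 + 156 + 6566 = 5226
Dividing both sides by 5226: (x - 2)²/134 + (y - 7)²/39 = 1
Ellipse, center (2, 7), major axis horizontal; a² = 134, b² = 39.
a² = 134 so a = √134; the major axis has length 2a = 2√134.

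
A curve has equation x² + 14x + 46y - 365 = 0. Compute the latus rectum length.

46

Only x is squared. Complete the square in x: (x + 7)² = -46(y - 9).
Vertex (-7, 9); 4p = -46 so p = -23/2. Opens down.
Latus rectum length = |4p| = 46.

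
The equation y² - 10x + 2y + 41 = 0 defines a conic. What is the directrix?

Only y is squared. Complete the square in y: (y + 1)² = 10(x - 4).
Vertex (4, -1); 4p = 10 so p = 5/2. Opens right.
Directrix is the vertical line x = h − p = 4 − (5/2) = 3/2.

x = 3/2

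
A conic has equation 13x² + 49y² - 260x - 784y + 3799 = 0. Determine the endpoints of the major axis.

(3, 8) and (17, 8)

Group the x- and y-terms: 13(x² - 20x) + 49(y² - 16y) = -3799
Complete the square: 13(x - 10)² + 49(y - 8)² = -3799 + 1300 + 3136 = 637
Dividing both sides by 637: (x - 10)²/49 + (y - 8)²/13 = 1
Ellipse, center (10, 8), major axis horizontal; a² = 49, b² = 13.
a = 7. Vertices at (h ± a, k).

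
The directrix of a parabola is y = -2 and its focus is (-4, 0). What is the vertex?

The vertex is the midpoint between the focus and the directrix along the axis of symmetry.
Axis is vertical (directrix is horizontal). Vertex y-coordinate = (0 + (-2))/2 = -1; x-coordinate = -4.

(-4, -1)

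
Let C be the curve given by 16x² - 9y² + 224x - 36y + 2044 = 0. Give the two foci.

Rearranging, 16(x² + 14x) -9(y² + 4y) = -2044.
Complete the square in x and y: 16(x + 7)² -9(y + 2)² = -2044 + 784 - 36 = -1296
Divide through by -1296 to get (y + 2)²/144 - (x + 7)²/81 = 1.
Hyperbola, center (-7, -2), transverse axis vertical; a² = 144, b² = 81.
c² = a² + b² = 144 + 81 = 225, so c = 15.
Foci lie on the vertical axis through the center: (h, k ± c).

(-7, -17) and (-7, 13)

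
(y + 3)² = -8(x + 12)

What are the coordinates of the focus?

Vertex (-12, -3); 4p = -8 so p = -2. Opens left.
Focus is p units from the vertex along the axis: (h + p, k).

(-14, -3)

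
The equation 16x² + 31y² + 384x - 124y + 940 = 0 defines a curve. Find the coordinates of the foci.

(-12 - 3√5, 2) and (-12 + 3√5, 2)

Collect terms: 16(x² + 24x) + 31(y² - 4y) = -940
Completing the square gives 16(x + 12)² + 31(y - 2)² = -940 + 2304 + 124 = 1488.
Dividing both sides by 1488: (x + 12)²/93 + (y - 2)²/48 = 1
Ellipse, center (-12, 2), major axis horizontal; a² = 93, b² = 48.
c² = a² - b² = 93 - 48 = 45, so c = 3√5.
Foci lie on the horizontal axis through the center: (h ± c, k).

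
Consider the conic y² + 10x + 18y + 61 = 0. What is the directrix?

Only y is squared. Complete the square in y: (y + 9)² = -10(x - 2).
Vertex (2, -9); 4p = -10 so p = -5/2. Opens left.
Directrix is the vertical line x = h − p = 2 − (-5/2) = 9/2.

x = 9/2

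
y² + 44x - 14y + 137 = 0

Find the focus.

(-13, 7)

Only y is squared. Complete the square in y: (y - 7)² = -44(x + 2).
Vertex (-2, 7); 4p = -44 so p = -11. Opens left.
Focus is p units from the vertex along the axis: (h + p, k).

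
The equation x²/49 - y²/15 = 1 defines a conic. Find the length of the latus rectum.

30/7

Center (0, 0). The positive term is the x-term, so the transverse axis is horizontal; a² = 49, b² = 15.
Latus rectum length = 2b²/a = 2·15/7 = 30/7.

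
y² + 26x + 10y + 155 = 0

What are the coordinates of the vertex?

(-5, -5)

Only y is squared. Complete the square in y: (y + 5)² = -26(x + 5).
Vertex (-5, -5); 4p = -26 so p = -13/2. Opens left.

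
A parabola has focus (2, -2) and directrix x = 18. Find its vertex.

The vertex is the midpoint between the focus and the directrix along the axis of symmetry.
Axis is horizontal (directrix is vertical). Vertex x-coordinate = (2 + 18)/2 = 10; y-coordinate = -2.

(10, -2)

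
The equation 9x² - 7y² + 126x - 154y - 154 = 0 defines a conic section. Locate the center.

(-7, -11)

9(x² + 14x) -7(y² + 22y) = 154
Completing the square gives 9(x + 7)² -7(y + 11)² = 154 + 441 - 847 = -252.
Dividing both sides by -252: (y + 11)²/36 - (x + 7)²/28 = 1
Hyperbola with center (-7, -11).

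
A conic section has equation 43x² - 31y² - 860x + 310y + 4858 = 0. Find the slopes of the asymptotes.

√1333/31 and -√1333/31

Collect terms: 43(x² - 20x) -31(y² - 10y) = -4858
43(x - 10)² -31(y - 5)² = -4858 + 4300 - 775 = -1333
Dividing both sides by -1333: (y - 5)²/43 - (x - 10)²/31 = 1
Hyperbola, center (10, 5), transverse axis vertical; a² = 43, b² = 31.
For a vertical hyperbola the asymptotes have slope ±a/b.
Here that is ±√43/√31 = ±√1333/31.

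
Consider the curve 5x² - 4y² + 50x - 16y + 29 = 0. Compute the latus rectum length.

10

5(x² + 10x) -4(y² + 4y) = -29
Complete the square: 5(x + 5)² -4(y + 2)² = -29 + 125 - 16 = 80
Divide by 80: (x + 5)²/16 - (y + 2)²/20 = 1
Hyperbola, center (-5, -2), transverse axis horizontal; a² = 16, b² = 20.
Latus rectum length = 2b²/a = 2·20/4 = 10.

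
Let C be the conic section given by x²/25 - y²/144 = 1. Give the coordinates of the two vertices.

Center (0, 0). The positive term is the x-term, so the transverse axis is horizontal; a² = 25, b² = 144.
a = 5. Vertices at (h ± a, k).

(-5, 0) and (5, 0)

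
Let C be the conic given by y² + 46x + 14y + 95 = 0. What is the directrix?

Only y is squared. Complete the square in y: (y + 7)² = -46(x + 1).
Vertex (-1, -7); 4p = -46 so p = -23/2. Opens left.
Directrix is the vertical line x = h − p = -1 − (-23/2) = 21/2.

x = 21/2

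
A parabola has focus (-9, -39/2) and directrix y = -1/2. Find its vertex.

(-9, -10)

The vertex is the midpoint between the focus and the directrix along the axis of symmetry.
Axis is vertical (directrix is horizontal). Vertex y-coordinate = (-39/2 + (-1/2))/2 = -10; x-coordinate = -9.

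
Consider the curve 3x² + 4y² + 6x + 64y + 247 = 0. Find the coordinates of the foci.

(-2, -8) and (0, -8)

Rearranging, 3(x² + 2x) + 4(y² + 16y) = -247.
Complete the square: 3(x + 1)² + 4(y + 8)² = -247 + 3 + 256 = 12
Divide through by 12 to get (x + 1)²/4 + (y + 8)²/3 = 1.
Ellipse, center (-1, -8), major axis horizontal; a² = 4, b² = 3.
c² = a² - b² = 4 - 3 = 1, so c = 1.
Foci lie on the horizontal axis through the center: (h ± c, k).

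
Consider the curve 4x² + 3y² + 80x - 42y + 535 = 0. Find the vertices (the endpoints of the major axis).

Group: 4(x² + 20x) + 3(y² - 14y) = -535
Complete the square in x and y: 4(x + 10)² + 3(y - 7)² = -535 + 400 + 147 = 12
Dividing both sides by 12: (x + 10)²/3 + (y - 7)²/4 = 1
Ellipse, center (-10, 7), major axis vertical; a² = 4, b² = 3.
a = 2. Vertices at (h, k ± a).

(-10, 5) and (-10, 9)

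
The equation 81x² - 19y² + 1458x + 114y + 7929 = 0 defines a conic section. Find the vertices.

81(x² + 18x) -19(y² - 6y) = -7929
Completing the square gives 81(x + 9)² -19(y - 3)² = -7929 + 6561 - 171 = -1539.
Divide by -1539: (y - 3)²/81 - (x + 9)²/19 = 1
Hyperbola, center (-9, 3), transverse axis vertical; a² = 81, b² = 19.
a = 9. Vertices at (h, k ± a).

(-9, -6) and (-9, 12)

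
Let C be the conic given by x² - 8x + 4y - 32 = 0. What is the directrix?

y = 13

Only x is squared. Complete the square in x: (x - 4)² = -4(y - 12).
Vertex (4, 12); 4p = -4 so p = -1. Opens down.
Directrix is the horizontal line y = k − p = 12 − (-1) = 13.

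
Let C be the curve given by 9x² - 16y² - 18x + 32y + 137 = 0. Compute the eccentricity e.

Group the x- and y-terms: 9(x² - 2x) -16(y² - 2y) = -137
Complete the square in x and y: 9(x - 1)² -16(y - 1)² = -137 + 9 - 16 = -144
Dividing both sides by -144: (y - 1)²/9 - (x - 1)²/16 = 1
Hyperbola, center (1, 1), transverse axis vertical; a² = 9, b² = 16.
c² = a² + b² = 25, so c = 5.
e = c/a = 5/3.

e = 5/3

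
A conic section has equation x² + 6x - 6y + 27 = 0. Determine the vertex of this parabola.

(-3, 3)

Only x is squared. Complete the square in x: (x + 3)² = 6(y - 3).
Vertex (-3, 3); 4p = 6 so p = 3/2. Opens up.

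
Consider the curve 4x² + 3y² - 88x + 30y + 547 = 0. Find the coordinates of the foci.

Group: 4(x² - 22x) + 3(y² + 10y) = -547
4(x - 11)² + 3(y + 5)² = -547 + 484 + 75 = 12
Divide by 12: (x - 11)²/3 + (y + 5)²/4 = 1
Ellipse, center (11, -5), major axis vertical; a² = 4, b² = 3.
c² = a² - b² = 4 - 3 = 1, so c = 1.
Foci lie on the vertical axis through the center: (h, k ± c).

(11, -6) and (11, -4)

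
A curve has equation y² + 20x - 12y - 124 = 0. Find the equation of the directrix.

x = 13

Only y is squared. Complete the square in y: (y - 6)² = -20(x - 8).
Vertex (8, 6); 4p = -20 so p = -5. Opens left.
Directrix is the vertical line x = h − p = 8 − (-5) = 13.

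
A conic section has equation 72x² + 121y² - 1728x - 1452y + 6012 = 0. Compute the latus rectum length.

Collect terms: 72(x² - 24x) + 121(y² - 12y) = -6012
Completing the square gives 72(x - 12)² + 121(y - 6)² = -6012 + 10368 + 4356 = 8712.
Divide through by 8712 to get (x - 12)²/121 + (y - 6)²/72 = 1.
Ellipse, center (12, 6), major axis horizontal; a² = 121, b² = 72.
Latus rectum length = 2b²/a = 2·72/11 = 144/11.

144/11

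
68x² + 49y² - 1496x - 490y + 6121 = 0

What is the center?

Group: 68(x² - 22x) + 49(y² - 10y) = -6121
Completing the square gives 68(x - 11)² + 49(y - 5)² = -6121 + 8228 + 1225 = 3332.
Dividing both sides by 3332: (x - 11)²/49 + (y - 5)²/68 = 1
Ellipse with center (11, 5).

(11, 5)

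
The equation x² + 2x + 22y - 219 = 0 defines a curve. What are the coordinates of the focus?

Only x is squared. Complete the square in x: (x + 1)² = -22(y - 10).
Vertex (-1, 10); 4p = -22 so p = -11/2. Opens down.
Focus is p units from the vertex along the axis: (h, k + p).

(-1, 9/2)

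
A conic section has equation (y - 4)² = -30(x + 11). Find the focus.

(-37/2, 4)

Vertex (-11, 4); 4p = -30 so p = -15/2. Opens left.
Focus is p units from the vertex along the axis: (h + p, k).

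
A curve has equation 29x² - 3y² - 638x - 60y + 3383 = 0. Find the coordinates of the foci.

Collect terms: 29(x² - 22x) -3(y² + 20y) = -3383
29(x - 11)² -3(y + 10)² = -3383 + 3509 - 300 = -174
Divide through by -174 to get (y + 10)²/58 - (x - 11)²/6 = 1.
Hyperbola, center (11, -10), transverse axis vertical; a² = 58, b² = 6.
c² = a² + b² = 58 + 6 = 64, so c = 8.
Foci lie on the vertical axis through the center: (h, k ± c).

(11, -18) and (11, -2)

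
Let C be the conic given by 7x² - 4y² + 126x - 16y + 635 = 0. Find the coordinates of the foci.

(-9, -2 - √33) and (-9, -2 + √33)

Group the x- and y-terms: 7(x² + 18x) -4(y² + 4y) = -635
Complete the square: 7(x + 9)² -4(y + 2)² = -635 + 567 - 16 = -84
Divide through by -84 to get (y + 2)²/21 - (x + 9)²/12 = 1.
Hyperbola, center (-9, -2), transverse axis vertical; a² = 21, b² = 12.
c² = a² + b² = 21 + 12 = 33, so c = √33.
Foci lie on the vertical axis through the center: (h, k ± c).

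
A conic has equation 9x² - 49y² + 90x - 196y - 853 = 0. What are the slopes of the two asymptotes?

3/7 and -3/7

9(x² + 10x) -49(y² + 4y) = 853
Complete the square in x and y: 9(x + 5)² -49(y + 2)² = 853 + 225 - 196 = 882
Dividing both sides by 882: (x + 5)²/98 - (y + 2)²/18 = 1
Hyperbola, center (-5, -2), transverse axis horizontal; a² = 98, b² = 18.
For a horizontal hyperbola the asymptotes have slope ±b/a.
Here that is ±3√2/7√2 = ±3/7.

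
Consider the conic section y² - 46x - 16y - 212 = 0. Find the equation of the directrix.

Only y is squared. Complete the square in y: (y - 8)² = 46(x + 6).
Vertex (-6, 8); 4p = 46 so p = 23/2. Opens right.
Directrix is the vertical line x = h − p = -6 − (23/2) = -35/2.

x = -35/2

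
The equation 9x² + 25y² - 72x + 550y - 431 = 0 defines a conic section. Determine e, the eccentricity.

e = 4/5

9(x² - 8x) + 25(y² + 22y) = 431
Complete the square: 9(x - 4)² + 25(y + 11)² = 431 + 144 + 3025 = 3600
Divide by 3600: (x - 4)²/400 + (y + 11)²/144 = 1
Ellipse, center (4, -11), major axis horizontal; a² = 400, b² = 144.
c² = a² - b² = 256, so c = 16.
e = c/a = 16/20 = 4/5.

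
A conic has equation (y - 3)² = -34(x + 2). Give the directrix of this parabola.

Vertex (-2, 3); 4p = -34 so p = -17/2. Opens left.
Directrix is the vertical line x = h − p = -2 − (-17/2) = 13/2.

x = 13/2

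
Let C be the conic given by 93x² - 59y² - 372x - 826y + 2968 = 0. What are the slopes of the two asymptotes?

Group the x- and y-terms: 93(x² - 4x) -59(y² + 14y) = -2968
Complete the square in x and y: 93(x - 2)² -59(y + 7)² = -2968 + 372 - 2891 = -5487
Divide through by -5487 to get (y + 7)²/93 - (x - 2)²/59 = 1.
Hyperbola, center (2, -7), transverse axis vertical; a² = 93, b² = 59.
For a vertical hyperbola the asymptotes have slope ±a/b.
Here that is ±√93/√59 = ±√5487/59.

√5487/59 and -√5487/59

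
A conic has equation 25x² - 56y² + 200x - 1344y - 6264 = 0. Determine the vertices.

(-4, -17) and (-4, -7)

Group: 25(x² + 8x) -56(y² + 24y) = 6264
Complete the square in x and y: 25(x + 4)² -56(y + 12)² = 6264 + 400 - 8064 = -1400
Dividing both sides by -1400: (y + 12)²/25 - (x + 4)²/56 = 1
Hyperbola, center (-4, -12), transverse axis vertical; a² = 25, b² = 56.
a = 5. Vertices at (h, k ± a).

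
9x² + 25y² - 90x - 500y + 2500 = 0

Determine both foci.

(1, 10) and (9, 10)

Rearranging, 9(x² - 10x) + 25(y² - 20y) = -2500.
Complete the square: 9(x - 5)² + 25(y - 10)² = -2500 + 225 + 2500 = 225
Divide through by 225 to get (x - 5)²/25 + (y - 10)²/9 = 1.
Ellipse, center (5, 10), major axis horizontal; a² = 25, b² = 9.
c² = a² - b² = 25 - 9 = 16, so c = 4.
Foci lie on the horizontal axis through the center: (h ± c, k).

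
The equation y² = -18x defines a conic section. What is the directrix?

x = 9/2

Vertex (0, 0); 4p = -18 so p = -9/2. Opens left.
Directrix is the vertical line x = h − p = 0 − (-9/2) = 9/2.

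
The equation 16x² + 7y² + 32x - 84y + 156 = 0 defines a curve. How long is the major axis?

Group: 16(x² + 2x) + 7(y² - 12y) = -156
Complete the square: 16(x + 1)² + 7(y - 6)² = -156 + 16 + 252 = 112
Divide through by 112 to get (x + 1)²/7 + (y - 6)²/16 = 1.
Ellipse, center (-1, 6), major axis vertical; a² = 16, b² = 7.
a² = 16 so a = 4; the major axis has length 2a = 8.

8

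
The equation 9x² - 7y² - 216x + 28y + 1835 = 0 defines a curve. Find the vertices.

(12, -7) and (12, 11)

9(x² - 24x) -7(y² - 4y) = -1835
9(x - 12)² -7(y - 2)² = -1835 + 1296 - 28 = -567
Divide by -567: (y - 2)²/81 - (x - 12)²/63 = 1
Hyperbola, center (12, 2), transverse axis vertical; a² = 81, b² = 63.
a = 9. Vertices at (h, k ± a).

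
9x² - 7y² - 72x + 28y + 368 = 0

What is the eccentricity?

e = 4/3

9(x² - 8x) -7(y² - 4y) = -368
Complete the square in x and y: 9(x - 4)² -7(y - 2)² = -368 + 144 - 28 = -252
Divide through by -252 to get (y - 2)²/36 - (x - 4)²/28 = 1.
Hyperbola, center (4, 2), transverse axis vertical; a² = 36, b² = 28.
c² = a² + b² = 64, so c = 8.
e = c/a = 8/6 = 4/3.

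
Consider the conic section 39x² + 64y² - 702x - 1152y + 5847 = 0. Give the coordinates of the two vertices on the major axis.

Group: 39(x² - 18x) + 64(y² - 18y) = -5847
Complete the square in x and y: 39(x - 9)² + 64(y - 9)² = -5847 + 3159 + 5184 = 2496
Divide by 2496: (x - 9)²/64 + (y - 9)²/39 = 1
Ellipse, center (9, 9), major axis horizontal; a² = 64, b² = 39.
a = 8. Vertices at (h ± a, k).

(1, 9) and (17, 9)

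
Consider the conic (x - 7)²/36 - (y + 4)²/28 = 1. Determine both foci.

(-1, -4) and (15, -4)

Center (7, -4). The positive term is the x-term, so the transverse axis is horizontal; a² = 36, b² = 28.
c² = a² + b² = 36 + 28 = 64, so c = 8.
Foci lie on the horizontal axis through the center: (h ± c, k).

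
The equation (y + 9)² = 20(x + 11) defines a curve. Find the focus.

Vertex (-11, -9); 4p = 20 so p = 5. Opens right.
Focus is p units from the vertex along the axis: (h + p, k).

(-6, -9)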